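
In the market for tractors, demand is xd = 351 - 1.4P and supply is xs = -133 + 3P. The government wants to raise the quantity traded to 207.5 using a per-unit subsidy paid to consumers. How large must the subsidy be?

Required subsidy s = 11 per unit

At x = 207.5, invert demand for the buyer price: Pb = (351 − 207.5)/1.4 = 102.5; invert supply for the seller price: Ps = (207.5 − (-133))/3 = 113.5.
The subsidy must fill the gap: s = Ps − Pb = 113.5 − 102.5 = 11.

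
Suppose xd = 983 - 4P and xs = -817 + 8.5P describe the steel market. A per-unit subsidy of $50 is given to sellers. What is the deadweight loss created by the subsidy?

Pre-subsidy: 983 - 4P = -817 + 8.5P gives P* = 144, x* = 407.
With the subsidy, sellers receive Ps = Pb + 50 for each unit, where Pb is the price buyers pay.
Supply in terms of Pb becomes xs = -817 + 8.5(Pb + 50) = -392 + 8.5Pb. Setting this equal to demand: 983 - 4Pb = -392 + 8.5Pb, so Pb = 110.
Sellers receive Ps = 110 + 50 = 160; x' = 983 − 4·110 = 543.
The subsidy expands output by 543 − 407 = 136 past the efficient level; on those units the gap between marginal cost and willingness to pay runs from 0 up to 50.
DWL = ½ × 50 × 136 = 3400.

Deadweight loss = $3400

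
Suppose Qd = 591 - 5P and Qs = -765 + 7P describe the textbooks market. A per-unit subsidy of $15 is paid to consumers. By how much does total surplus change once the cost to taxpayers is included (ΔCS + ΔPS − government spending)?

Net change in total surplus = -$328.125

Pre-subsidy: 591 - 5P = -765 + 7P gives P* = 113, Q* = 26.
With the rebate, buyers effectively pay Pb = Ps − 15, where Ps is the price sellers receive.
Demand in terms of Ps becomes Qd = 591 − 5(Ps − 15) = 666 - 5Ps. Setting this equal to supply: 666 - 5Ps = -765 + 7Ps, so Ps = 119.25.
Buyers pay Pb = 119.25 − 15 = 104.25; Q' = -765 + 7·119.25 = 69.75.
ΔCS = ½(26 + 69.75)(113 − 104.25) = 418.90625; ΔPS = ½(26 + 69.75)(119.25 − 113) = 299.21875.
Government spending = 15 × 69.75 = 1046.25.
Net change = 418.90625 + 299.21875 − 1046.25 = -328.125. The loss equals the DWL triangle ½·15·43.75.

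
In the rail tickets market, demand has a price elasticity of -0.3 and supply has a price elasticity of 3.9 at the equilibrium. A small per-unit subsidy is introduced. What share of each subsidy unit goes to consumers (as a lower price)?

Consumer share = 13/14

For a small subsidy around the equilibrium, the benefit split depends on the relative slopes, which at a point are proportional to the elasticities.
Buyer share = εs/(εs + |εd|) = 3.9/(3.9 + 0.3) = 13/14; seller share = |εd|/(εs + |εd|) = 1/14.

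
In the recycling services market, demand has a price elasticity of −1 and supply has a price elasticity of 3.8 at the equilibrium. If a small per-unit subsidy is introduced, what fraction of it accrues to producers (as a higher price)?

For a small subsidy around the equilibrium, the benefit split depends on the relative slopes, which at a point are proportional to the elasticities.
Buyer share = εs/(εs + |εd|) = 3.8/(3.8 + 1) = 19/24; seller share = |εd|/(εs + |εd|) = 5/24.
So producers capture 5/24 of the subsidy.

Producer share = 5/24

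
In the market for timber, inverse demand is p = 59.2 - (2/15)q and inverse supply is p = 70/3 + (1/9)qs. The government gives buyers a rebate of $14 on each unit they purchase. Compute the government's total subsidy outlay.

Pre-subsidy: 59.2 - (2/15)q = 70/3 + (1/9)q gives q* = 1614/11 and p* = 436/11.
With the rebate, buyers effectively pay pb = ps − 14, where ps is the price sellers receive.
On the curves, pb = 59.2 - (2/15)q and ps = 70/3 + (1/9)q; the wedge ps − pb = 14 gives 70/3 + (1/9)q − (59.2 - (2/15)q) = 14, so q' = 204.
Then pb = 59.2 − (2/15)·204 = 32 and ps = 70/3 + (1/9)·204 = 46.
Government outlay = subsidy × quantity = 14 × 204 = 2856.

Government cost = $2856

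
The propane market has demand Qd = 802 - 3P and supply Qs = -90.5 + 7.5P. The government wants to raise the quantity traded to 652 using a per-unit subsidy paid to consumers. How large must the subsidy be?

Required subsidy s = 49 per unit

At Q = 652, invert demand for the buyer price: Pb = (802 − 652)/3 = 50; invert supply for the seller price: Ps = (652 − (-90.5))/7.5 = 99.
The subsidy must fill the gap: s = Ps − Pb = 99 − 50 = 49.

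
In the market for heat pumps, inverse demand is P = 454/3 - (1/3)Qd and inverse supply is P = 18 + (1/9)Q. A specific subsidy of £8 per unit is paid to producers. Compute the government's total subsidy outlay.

Government cost = £2544

Pre-subsidy: 454/3 - (1/3)Q = 18 + (1/9)Q gives Q* = 300 and P* = 154/3.
With the subsidy, sellers receive Ps = Pb + 8 for each unit, where Pb is the price buyers pay.
On the curves, Pb = 454/3 - (1/3)Q and Ps = 18 + (1/9)Q; the wedge Ps − Pb = 8 gives 18 + (1/9)Q − (454/3 - (1/3)Q) = 8, so Q' = 318.
Then Pb = 454/3 − (1/3)·318 = 136/3 and Ps = 18 + (1/9)·318 = 160/3.
Government outlay = subsidy × quantity = 8 × 318 = 2544.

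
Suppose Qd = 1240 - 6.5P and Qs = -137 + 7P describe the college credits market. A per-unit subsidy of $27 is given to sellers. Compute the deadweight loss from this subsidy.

Deadweight loss = $1228.5

Pre-subsidy: 1240 - 6.5P = -137 + 7P gives P* = 102, Q* = 577.
With the subsidy, sellers receive Ps = Pb + 27 for each unit, where Pb is the price buyers pay.
Supply in terms of Pb becomes Qs = -137 + 7(Pb + 27) = 52 + 7Pb. Setting this equal to demand: 1240 - 6.5Pb = 52 + 7Pb, so Pb = 88.
Sellers receive Ps = 88 + 27 = 115; Q' = 1240 − 6.5·88 = 668.
The subsidy expands output by 668 − 577 = 91 past the efficient level; on those units the gap between marginal cost and willingness to pay runs from 0 up to 27.
DWL = ½ × 27 × 91 = 1228.5.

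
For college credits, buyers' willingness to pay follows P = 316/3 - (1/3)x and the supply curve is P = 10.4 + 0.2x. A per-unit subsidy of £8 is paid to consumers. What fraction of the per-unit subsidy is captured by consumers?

Pre-subsidy: 316/3 - (1/3)x = 10.4 + 0.2x gives x* = 178 and P* = 46.
With the rebate, buyers effectively pay Pb = Ps − 8, where Ps is the price sellers receive.
On the curves, Pb = 316/3 - (1/3)x and Ps = 10.4 + 0.2x; the wedge Ps − Pb = 8 gives 10.4 + 0.2x − (316/3 - (1/3)x) = 8, so x' = 193.
Then Pb = 316/3 − (1/3)·193 = 41 and Ps = 10.4 + 0.2·193 = 49.
Buyers' price falls by P* − Pb = 46 − 41 = 5; sellers' price rises by Ps − P* = 49 − 46 = 3.
So consumers capture 5/8 = 0.625 of each unit of subsidy.

Consumer share = 0.625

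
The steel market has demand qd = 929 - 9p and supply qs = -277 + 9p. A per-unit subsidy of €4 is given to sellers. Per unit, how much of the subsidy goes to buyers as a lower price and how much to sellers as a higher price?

Pre-subsidy: 929 - 9p = -277 + 9p gives p* = 67, q* = 326.
With the subsidy, sellers receive ps = pb + 4 for each unit, where pb is the price buyers pay.
Supply in terms of pb becomes qs = -277 + 9(pb + 4) = -241 + 9pb. Setting this equal to demand: 929 - 9pb = -241 + 9pb, so pb = 65.
Sellers receive ps = 65 + 4 = 69; q' = 929 − 9·65 = 344.
Buyers' price falls by p* − pb = 67 − 65 = 2; sellers' price rises by ps − p* = 69 − 67 = 2.

Buyers gain €2 per unit; sellers gain €2 per unit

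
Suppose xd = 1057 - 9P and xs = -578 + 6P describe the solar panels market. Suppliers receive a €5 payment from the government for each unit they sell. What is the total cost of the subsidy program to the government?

Pre-subsidy: 1057 - 9P = -578 + 6P gives P* = 109, x* = 76.
With the subsidy, sellers receive Ps = Pb + 5 for each unit, where Pb is the price buyers pay.
Supply in terms of Pb becomes xs = -578 + 6(Pb + 5) = -548 + 6Pb. Setting this equal to demand: 1057 - 9Pb = -548 + 6Pb, so Pb = 107.
Sellers receive Ps = 107 + 5 = 112; x' = 1057 − 9·107 = 94.
Government outlay = subsidy × quantity = 5 × 94 = 470.

Government cost = €470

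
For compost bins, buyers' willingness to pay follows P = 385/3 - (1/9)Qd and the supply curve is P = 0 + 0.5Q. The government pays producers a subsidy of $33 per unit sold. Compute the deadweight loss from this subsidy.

Deadweight loss = $891

Pre-subsidy: 385/3 - (1/9)Q = 0 + 0.5Q gives Q* = 210 and P* = 105.
With the subsidy, sellers receive Ps = Pb + 33 for each unit, where Pb is the price buyers pay.
On the curves, Pb = 385/3 - (1/9)Q and Ps = 0 + 0.5Q; the wedge Ps − Pb = 33 gives 0 + 0.5Q − (385/3 - (1/9)Q) = 33, so Q' = 264.
Then Pb = 385/3 − (1/9)·264 = 99 and Ps = 0 + 0.5·264 = 132.
The subsidy expands output by 264 − 210 = 54 past the efficient level; on those units the gap between marginal cost and willingness to pay runs from 0 up to 33.
DWL = ½ × 33 × 54 = 891.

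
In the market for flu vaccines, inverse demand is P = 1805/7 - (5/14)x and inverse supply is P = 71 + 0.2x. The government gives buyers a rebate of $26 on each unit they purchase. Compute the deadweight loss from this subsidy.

Deadweight loss = 1820/3

Pre-subsidy: 1805/7 - (5/14)x = 71 + 0.2x gives x* = 4360/13 and P* = 1795/13.
With the rebate, buyers effectively pay Pb = Ps − 26, where Ps is the price sellers receive.
On the curves, Pb = 1805/7 - (5/14)x and Ps = 71 + 0.2x; the wedge Ps − Pb = 26 gives 71 + 0.2x − (1805/7 - (5/14)x) = 26, so x' = 14900/39.
Then Pb = 1805/7 − (5/14)·(14900/39) = 4735/39 and Ps = 71 + 0.2·(14900/39) = 5749/39.
The subsidy expands output by 14900/39 − 4360/13 = 140/3 past the efficient level; on those units the gap between marginal cost and willingness to pay runs from 0 up to 26.
DWL = ½ × 26 × 140/3 = 1820/3.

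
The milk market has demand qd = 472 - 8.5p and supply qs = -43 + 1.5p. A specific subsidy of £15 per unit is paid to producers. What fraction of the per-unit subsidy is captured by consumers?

Pre-subsidy: 472 - 8.5p = -43 + 1.5p gives p* = 51.5, q* = 34.25.
With the subsidy, sellers receive ps = pb + 15 for each unit, where pb is the price buyers pay.
Supply in terms of pb becomes qs = -43 + 1.5(pb + 15) = -20.5 + 1.5pb. Setting this equal to demand: 472 - 8.5pb = -20.5 + 1.5pb, so pb = 49.25.
Sellers receive ps = 49.25 + 15 = 64.25; q' = 472 − 8.5·49.25 = 53.375.
Buyers' price falls by p* − pb = 51.5 − 49.25 = 2.25; sellers' price rises by ps − p* = 64.25 − 51.5 = 12.75.
So consumers capture 2.25/15 = 0.15 of each unit of subsidy.

Consumer share = 0.15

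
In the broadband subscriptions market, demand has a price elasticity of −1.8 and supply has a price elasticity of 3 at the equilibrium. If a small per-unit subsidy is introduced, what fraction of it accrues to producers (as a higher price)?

Producer share = 0.375

For a small subsidy around the equilibrium, the benefit split depends on the relative slopes, which at a point are proportional to the elasticities.
Buyer share = εs/(εs + |εd|) = 3/(3 + 1.8) = 0.625; seller share = |εd|/(εs + |εd|) = 0.375.
So producers capture 0.375 of the subsidy.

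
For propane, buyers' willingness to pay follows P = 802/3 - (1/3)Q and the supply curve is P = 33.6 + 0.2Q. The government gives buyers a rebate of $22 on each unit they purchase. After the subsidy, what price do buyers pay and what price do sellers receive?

Pre-subsidy: 802/3 - (1/3)Q = 33.6 + 0.2Q gives Q* = 438.25 and P* = 121.25.
With the rebate, buyers effectively pay Pb = Ps − 22, where Ps is the price sellers receive.
On the curves, Pb = 802/3 - (1/3)Q and Ps = 33.6 + 0.2Q; the wedge Ps − Pb = 22 gives 33.6 + 0.2Q − (802/3 - (1/3)Q) = 22, so Q' = 479.5.
Then Pb = 802/3 − (1/3)·479.5 = 107.5 and Ps = 33.6 + 0.2·479.5 = 129.5.

Buyers pay $107.5; sellers receive $129.5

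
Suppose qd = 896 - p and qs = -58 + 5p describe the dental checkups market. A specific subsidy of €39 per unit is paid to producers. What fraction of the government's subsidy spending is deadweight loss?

Pre-subsidy: 896 - p = -58 + 5p gives p* = 159, q* = 737.
With the subsidy, sellers receive ps = pb + 39 for each unit, where pb is the price buyers pay.
Supply in terms of pb becomes qs = -58 + 5(pb + 39) = 137 + 5pb. Setting this equal to demand: 896 - pb = 137 + 5pb, so pb = 126.5.
Sellers receive ps = 126.5 + 39 = 165.5; q' = 896 − 1·126.5 = 769.5.
ΔCS = ½(737 + 769.5)(159 − 126.5) = 24480.625; ΔPS = ½(737 + 769.5)(165.5 − 159) = 4896.125.
Government spending = 39 × 769.5 = 30010.5.
DWL = ½ × 39 × (769.5 − 737) = 633.75; fraction = 633.75 / 30010.5 = 65/3078.

DWL / government spending = 65/3078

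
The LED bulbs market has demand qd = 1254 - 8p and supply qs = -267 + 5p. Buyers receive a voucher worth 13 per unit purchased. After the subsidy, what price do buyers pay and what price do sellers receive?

Buyers pay 112; sellers receive 125

Pre-subsidy: 1254 - 8p = -267 + 5p gives p* = 117, q* = 318.
With the rebate, buyers effectively pay pb = ps − 13, where ps is the price sellers receive.
Demand in terms of ps becomes qd = 1254 − 8(ps − 13) = 1358 - 8ps. Setting this equal to supply: 1358 - 8ps = -267 + 5ps, so ps = 125.
Buyers pay pb = 125 − 13 = 112; q' = -267 + 5·125 = 358.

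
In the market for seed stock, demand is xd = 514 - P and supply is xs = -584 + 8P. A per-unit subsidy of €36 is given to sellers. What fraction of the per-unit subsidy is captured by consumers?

Pre-subsidy: 514 - P = -584 + 8P gives P* = 122, x* = 392.
With the subsidy, sellers receive Ps = Pb + 36 for each unit, where Pb is the price buyers pay.
Supply in terms of Pb becomes xs = -584 + 8(Pb + 36) = -296 + 8Pb. Setting this equal to demand: 514 - Pb = -296 + 8Pb, so Pb = 90.
Sellers receive Ps = 90 + 36 = 126; x' = 514 − 1·90 = 424.
Buyers' price falls by P* − Pb = 122 − 90 = 32; sellers' price rises by Ps − P* = 126 − 122 = 4.
So consumers capture 32/36 = 8/9 of each unit of subsidy.

Consumer share = 8/9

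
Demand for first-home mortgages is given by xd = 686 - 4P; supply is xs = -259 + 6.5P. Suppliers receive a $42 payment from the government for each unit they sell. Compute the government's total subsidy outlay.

Government cost = $18060

Pre-subsidy: 686 - 4P = -259 + 6.5P gives P* = 90, x* = 326.
With the subsidy, sellers receive Ps = Pb + 42 for each unit, where Pb is the price buyers pay.
Supply in terms of Pb becomes xs = -259 + 6.5(Pb + 42) = 14 + 6.5Pb. Setting this equal to demand: 686 - 4Pb = 14 + 6.5Pb, so Pb = 64.
Sellers receive Ps = 64 + 42 = 106; x' = 686 − 4·64 = 430.
Government outlay = subsidy × quantity = 42 × 430 = 18060.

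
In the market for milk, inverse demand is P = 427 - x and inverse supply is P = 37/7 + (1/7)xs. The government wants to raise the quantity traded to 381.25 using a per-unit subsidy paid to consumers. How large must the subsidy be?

At x = 381.25, from the demand curve buyers pay Pb = 427 − 1·381.25 = 45.75; from the supply curve sellers need Ps = 37/7 + (1/7)·381.25 = 59.75.
The subsidy must fill the gap: s = Ps − Pb = 59.75 − 45.75 = 14.

Required subsidy s = 14 per unit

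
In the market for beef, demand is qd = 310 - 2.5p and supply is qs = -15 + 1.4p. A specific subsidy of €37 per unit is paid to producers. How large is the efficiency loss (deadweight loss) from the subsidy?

Pre-subsidy: 310 - 2.5p = -15 + 1.4p gives p* = 250/3, q* = 305/3.
With the subsidy, sellers receive ps = pb + 37 for each unit, where pb is the price buyers pay.
Supply in terms of pb becomes qs = -15 + 1.4(pb + 37) = 36.8 + 1.4pb. Setting this equal to demand: 310 - 2.5pb = 36.8 + 1.4pb, so pb = 2732/39.
Sellers receive ps = 2732/39 + 37 = 4175/39; q' = 310 − 2.5·(2732/39) = 5260/39.
The subsidy expands output by 5260/39 − 305/3 = 1295/39 past the efficient level; on those units the gap between marginal cost and willingness to pay runs from 0 up to 37.
DWL = ½ × 37 × 1295/39 = 47915/78.

Deadweight loss = 47915/78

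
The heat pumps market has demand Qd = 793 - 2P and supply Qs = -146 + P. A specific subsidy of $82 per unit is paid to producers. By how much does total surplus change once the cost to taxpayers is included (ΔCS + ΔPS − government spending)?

Net change in total surplus = -6724/3

Pre-subsidy: 793 - 2P = -146 + P gives P* = 313, Q* = 167.
With the subsidy, sellers receive Ps = Pb + 82 for each unit, where Pb is the price buyers pay.
Supply in terms of Pb becomes Qs = -146 + 1(Pb + 82) = -64 + Pb. Setting this equal to demand: 793 - 2Pb = -64 + Pb, so Pb = 857/3.
Sellers receive Ps = 857/3 + 82 = 1103/3; Q' = 793 − 2·(857/3) = 665/3.
ΔCS = ½(167 + 665/3)(313 − 857/3) = 47806/9; ΔPS = ½(167 + 665/3)(1103/3 − 313) = 95612/9.
Government spending = 82 × 665/3 = 54530/3.
Net change = 47806/9 + 95612/9 − 54530/3 = -6724/3. The loss equals the DWL triangle ½·82·164/3.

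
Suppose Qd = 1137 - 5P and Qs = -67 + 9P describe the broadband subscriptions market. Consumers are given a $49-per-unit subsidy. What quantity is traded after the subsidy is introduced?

Pre-subsidy: 1137 - 5P = -67 + 9P gives P* = 86, Q* = 707.
With the rebate, buyers effectively pay Pb = Ps − 49, where Ps is the price sellers receive.
Demand in terms of Ps becomes Qd = 1137 − 5(Ps − 49) = 1382 - 5Ps. Setting this equal to supply: 1382 - 5Ps = -67 + 9Ps, so Ps = 103.5.
Buyers pay Pb = 103.5 − 49 = 54.5; Q' = -67 + 9·103.5 = 864.5.

Q' = 864.5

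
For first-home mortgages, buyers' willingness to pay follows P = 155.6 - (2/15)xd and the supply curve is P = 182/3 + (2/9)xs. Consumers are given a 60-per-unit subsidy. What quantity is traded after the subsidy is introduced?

Pre-subsidy: 155.6 - (2/15)x = 182/3 + (2/9)x gives x* = 267 and P* = 120.
With the rebate, buyers effectively pay Pb = Ps − 60, where Ps is the price sellers receive.
On the curves, Pb = 155.6 - (2/15)x and Ps = 182/3 + (2/9)x; the wedge Ps − Pb = 60 gives 182/3 + (2/9)x − (155.6 - (2/15)x) = 60, so x' = 435.75.
Then Pb = 155.6 − (2/15)·435.75 = 97.5 and Ps = 182/3 + (2/9)·435.75 = 157.5.

x' = 435.75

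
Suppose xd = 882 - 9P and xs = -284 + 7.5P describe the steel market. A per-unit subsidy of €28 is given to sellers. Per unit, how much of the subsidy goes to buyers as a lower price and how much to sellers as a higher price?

Pre-subsidy: 882 - 9P = -284 + 7.5P gives P* = 212/3, x* = 246.
With the subsidy, sellers receive Ps = Pb + 28 for each unit, where Pb is the price buyers pay.
Supply in terms of Pb becomes xs = -284 + 7.5(Pb + 28) = -74 + 7.5Pb. Setting this equal to demand: 882 - 9Pb = -74 + 7.5Pb, so Pb = 1912/33.
Sellers receive Ps = 1912/33 + 28 = 2836/33; x' = 882 − 9·(1912/33) = 3966/11.
Buyers' price falls by P* − Pb = 212/3 − 1912/33 = 140/11; sellers' price rises by Ps − P* = 2836/33 − 212/3 = 168/11.

Buyers gain 140/11 per unit; sellers gain 168/11 per unit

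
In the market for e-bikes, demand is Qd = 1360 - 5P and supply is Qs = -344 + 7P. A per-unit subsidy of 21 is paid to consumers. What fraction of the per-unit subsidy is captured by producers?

Producer share = 5/12

Pre-subsidy: 1360 - 5P = -344 + 7P gives P* = 142, Q* = 650.
With the rebate, buyers effectively pay Pb = Ps − 21, where Ps is the price sellers receive.
Demand in terms of Ps becomes Qd = 1360 − 5(Ps − 21) = 1465 - 5Ps. Setting this equal to supply: 1465 - 5Ps = -344 + 7Ps, so Ps = 150.75.
Buyers pay Pb = 150.75 − 21 = 129.75; Q' = -344 + 7·150.75 = 711.25.
Buyers' price falls by P* − Pb = 142 − 129.75 = 12.25; sellers' price rises by Ps − P* = 150.75 − 142 = 8.75.
So producers capture 8.75/21 = 5/12 of each unit of subsidy.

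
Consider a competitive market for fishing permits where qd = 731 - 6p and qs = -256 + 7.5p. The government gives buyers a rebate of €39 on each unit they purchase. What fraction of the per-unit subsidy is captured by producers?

Pre-subsidy: 731 - 6p = -256 + 7.5p gives p* = 658/9, q* = 877/3.
With the rebate, buyers effectively pay pb = ps − 39, where ps is the price sellers receive.
Demand in terms of ps becomes qd = 731 − 6(ps − 39) = 965 - 6ps. Setting this equal to supply: 965 - 6ps = -256 + 7.5ps, so ps = 814/9.
Buyers pay pb = 814/9 − 39 = 463/9; q' = -256 + 7.5·(814/9) = 1267/3.
Buyers' price falls by p* − pb = 658/9 − 463/9 = 65/3; sellers' price rises by ps − p* = 814/9 − 658/9 = 52/3.
So producers capture (52/3)/39 = 4/9 of each unit of subsidy.

Producer share = 4/9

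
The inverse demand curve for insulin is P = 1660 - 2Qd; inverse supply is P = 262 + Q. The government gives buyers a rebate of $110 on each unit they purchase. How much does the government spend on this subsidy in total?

Government cost = 165880/3

Pre-subsidy: 1660 - 2Q = 262 + Q gives Q* = 466 and P* = 728.
With the rebate, buyers effectively pay Pb = Ps − 110, where Ps is the price sellers receive.
On the curves, Pb = 1660 - 2Q and Ps = 262 + Q; the wedge Ps − Pb = 110 gives 262 + Q − (1660 - 2Q) = 110, so Q' = 1508/3.
Then Pb = 1660 − 2·(1508/3) = 1964/3 and Ps = 262 + 1·(1508/3) = 2294/3.
Government outlay = subsidy × quantity = 110 × 1508/3 = 165880/3.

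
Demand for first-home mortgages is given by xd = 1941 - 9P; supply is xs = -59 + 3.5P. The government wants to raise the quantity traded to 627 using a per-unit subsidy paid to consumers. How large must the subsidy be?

At x = 627, invert demand for the buyer price: Pb = (1941 − 627)/9 = 146; invert supply for the seller price: Ps = (627 − (-59))/3.5 = 196.
The subsidy must fill the gap: s = Ps − Pb = 196 − 146 = 50.

Required subsidy s = 50 per unit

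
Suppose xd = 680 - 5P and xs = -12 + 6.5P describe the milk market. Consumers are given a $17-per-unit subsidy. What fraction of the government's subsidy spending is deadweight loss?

DWL / government spending = 221/3930

Pre-subsidy: 680 - 5P = -12 + 6.5P gives P* = 1384/23, x* = 8720/23.
With the rebate, buyers effectively pay Pb = Ps − 17, where Ps is the price sellers receive.
Demand in terms of Ps becomes xd = 680 − 5(Ps − 17) = 765 - 5Ps. Setting this equal to supply: 765 - 5Ps = -12 + 6.5Ps, so Ps = 1554/23.
Buyers pay Pb = 1554/23 − 17 = 1163/23; x' = -12 + 6.5·(1554/23) = 9825/23.
ΔCS = ½(8720/23 + 9825/23)(1384/23 − 1163/23) = 4098445/1058; ΔPS = ½(8720/23 + 9825/23)(1554/23 − 1384/23) = 1576325/529.
Government spending = 17 × 9825/23 = 167025/23.
DWL = ½ × 17 × (9825/23 − 8720/23) = 18785/46; fraction = (18785/46) / (167025/23) = 221/3930.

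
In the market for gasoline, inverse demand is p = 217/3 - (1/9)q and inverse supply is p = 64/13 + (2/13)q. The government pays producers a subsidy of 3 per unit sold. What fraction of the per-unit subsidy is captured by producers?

Producer share = 18/31

Pre-subsidy: 217/3 - (1/9)q = 64/13 + (2/13)q gives q* = 7887/31 and p* = 1366/31.
With the subsidy, sellers receive ps = pb + 3 for each unit, where pb is the price buyers pay.
On the curves, pb = 217/3 - (1/9)q and ps = 64/13 + (2/13)q; the wedge ps − pb = 3 gives 64/13 + (2/13)q − (217/3 - (1/9)q) = 3, so q' = 8238/31.
Then pb = 217/3 − (1/9)·(8238/31) = 1327/31 and ps = 64/13 + (2/13)·(8238/31) = 1420/31.
Buyers' price falls by p* − pb = 1366/31 − 1327/31 = 39/31; sellers' price rises by ps − p* = 1420/31 − 1366/31 = 54/31.
So producers capture (54/31)/3 = 18/31 of each unit of subsidy.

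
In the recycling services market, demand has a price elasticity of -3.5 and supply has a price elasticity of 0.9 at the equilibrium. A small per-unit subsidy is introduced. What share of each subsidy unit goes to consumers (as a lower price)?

For a small subsidy around the equilibrium, the benefit split depends on the relative slopes, which at a point are proportional to the elasticities.
Buyer share = εs/(εs + |εd|) = 0.9/(0.9 + 3.5) = 9/44; seller share = |εd|/(εs + |εd|) = 35/44.

Consumer share = 9/44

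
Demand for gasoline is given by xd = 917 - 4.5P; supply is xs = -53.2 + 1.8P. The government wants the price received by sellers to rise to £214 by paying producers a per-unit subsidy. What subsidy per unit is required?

Required subsidy s = £84 per unit

At a seller price of 214, quantity supplied is -53.2 + 1.8·214 = 332.
Buyers absorb 332 only when they pay Pb with 917 − 4.5·Pb = 332, i.e. Pb = 130.
s = Ps − Pb = 214 − 130 = 84.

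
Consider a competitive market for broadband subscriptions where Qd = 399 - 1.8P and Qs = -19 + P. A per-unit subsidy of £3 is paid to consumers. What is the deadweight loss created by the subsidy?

Pre-subsidy: 399 - 1.8P = -19 + P gives P* = 1045/7, Q* = 912/7.
With the rebate, buyers effectively pay Pb = Ps − 3, where Ps is the price sellers receive.
Demand in terms of Ps becomes Qd = 399 − 1.8(Ps − 3) = 404.4 - 1.8Ps. Setting this equal to supply: 404.4 - 1.8Ps = -19 + Ps, so Ps = 2117/14.
Buyers pay Pb = 2117/14 − 3 = 2075/14; Q' = -19 + 1·(2117/14) = 1851/14.
The subsidy expands output by 1851/14 − 912/7 = 27/14 past the efficient level; on those units the gap between marginal cost and willingness to pay runs from 0 up to 3.
DWL = ½ × 3 × 27/14 = 81/28.

Deadweight loss = 81/28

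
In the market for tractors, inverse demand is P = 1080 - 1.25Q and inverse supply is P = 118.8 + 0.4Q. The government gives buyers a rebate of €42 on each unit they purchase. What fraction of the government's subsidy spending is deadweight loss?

DWL / government spending = 35/1672

Pre-subsidy: 1080 - 1.25Q = 118.8 + 0.4Q gives Q* = 6408/11 and P* = 3870/11.
With the rebate, buyers effectively pay Pb = Ps − 42, where Ps is the price sellers receive.
On the curves, Pb = 1080 - 1.25Q and Ps = 118.8 + 0.4Q; the wedge Ps − Pb = 42 gives 118.8 + 0.4Q − (1080 - 1.25Q) = 42, so Q' = 608.
Then Pb = 1080 − 1.25·608 = 320 and Ps = 118.8 + 0.4·608 = 362.
ΔCS = ½(6408/11 + 608)(3870/11 − 320) = 2291800/121; ΔPS = ½(6408/11 + 608)(362 − 3870/11) = 733376/121.
Government spending = 42 × 608 = 25536.
DWL = ½ × 42 × (608 − 6408/11) = 5880/11; fraction = (5880/11) / 25536 = 35/1672.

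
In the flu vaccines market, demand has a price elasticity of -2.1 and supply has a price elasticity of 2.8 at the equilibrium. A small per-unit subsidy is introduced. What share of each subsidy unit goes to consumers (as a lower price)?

For a small subsidy around the equilibrium, the benefit split depends on the relative slopes, which at a point are proportional to the elasticities.
Buyer share = εs/(εs + |εd|) = 2.8/(2.8 + 2.1) = 4/7; seller share = |εd|/(εs + |εd|) = 3/7.

Consumer share = 4/7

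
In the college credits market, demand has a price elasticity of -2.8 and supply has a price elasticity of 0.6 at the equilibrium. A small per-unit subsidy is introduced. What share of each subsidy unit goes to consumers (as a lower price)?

Consumer share = 3/17

For a small subsidy around the equilibrium, the benefit split depends on the relative slopes, which at a point are proportional to the elasticities.
Buyer share = εs/(εs + |εd|) = 0.6/(0.6 + 2.8) = 3/17; seller share = |εd|/(εs + |εd|) = 14/17.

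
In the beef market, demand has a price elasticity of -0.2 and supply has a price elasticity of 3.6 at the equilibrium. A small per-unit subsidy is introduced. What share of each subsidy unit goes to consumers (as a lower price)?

For a small subsidy around the equilibrium, the benefit split depends on the relative slopes, which at a point are proportional to the elasticities.
Buyer share = εs/(εs + |εd|) = 3.6/(3.6 + 0.2) = 18/19; seller share = |εd|/(εs + |εd|) = 1/19.

Consumer share = 18/19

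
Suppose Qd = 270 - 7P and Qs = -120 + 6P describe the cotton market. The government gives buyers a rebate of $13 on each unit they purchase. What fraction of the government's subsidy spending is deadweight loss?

DWL / government spending = 7/34

Pre-subsidy: 270 - 7P = -120 + 6P gives P* = 30, Q* = 60.
With the rebate, buyers effectively pay Pb = Ps − 13, where Ps is the price sellers receive.
Demand in terms of Ps becomes Qd = 270 − 7(Ps − 13) = 361 - 7Ps. Setting this equal to supply: 361 - 7Ps = -120 + 6Ps, so Ps = 37.
Buyers pay Pb = 37 − 13 = 24; Q' = -120 + 6·37 = 102.
ΔCS = ½(60 + 102)(30 − 24) = 486; ΔPS = ½(60 + 102)(37 − 30) = 567.
Government spending = 13 × 102 = 1326.
DWL = ½ × 13 × (102 − 60) = 273; fraction = 273 / 1326 = 7/34.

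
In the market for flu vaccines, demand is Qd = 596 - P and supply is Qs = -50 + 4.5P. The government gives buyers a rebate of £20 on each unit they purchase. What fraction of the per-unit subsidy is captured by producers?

Producer share = 2/11

Pre-subsidy: 596 - P = -50 + 4.5P gives P* = 1292/11, Q* = 5264/11.
With the rebate, buyers effectively pay Pb = Ps − 20, where Ps is the price sellers receive.
Demand in terms of Ps becomes Qd = 596 − 1(Ps − 20) = 616 - Ps. Setting this equal to supply: 616 - Ps = -50 + 4.5Ps, so Ps = 1332/11.
Buyers pay Pb = 1332/11 − 20 = 1112/11; Q' = -50 + 4.5·(1332/11) = 5444/11.
Buyers' price falls by P* − Pb = 1292/11 − 1112/11 = 180/11; sellers' price rises by Ps − P* = 1332/11 − 1292/11 = 40/11.
So producers capture (40/11)/20 = 2/11 of each unit of subsidy.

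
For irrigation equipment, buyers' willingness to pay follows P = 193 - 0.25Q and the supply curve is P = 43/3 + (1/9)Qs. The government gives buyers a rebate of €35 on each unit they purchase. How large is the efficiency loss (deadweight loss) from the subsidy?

Deadweight loss = 22050/13

Pre-subsidy: 193 - 0.25Q = 43/3 + (1/9)Q gives Q* = 6432/13 and P* = 901/13.
With the rebate, buyers effectively pay Pb = Ps − 35, where Ps is the price sellers receive.
On the curves, Pb = 193 - 0.25Q and Ps = 43/3 + (1/9)Q; the wedge Ps − Pb = 35 gives 43/3 + (1/9)Q − (193 - 0.25Q) = 35, so Q' = 7692/13.
Then Pb = 193 − 0.25·(7692/13) = 586/13 and Ps = 43/3 + (1/9)·(7692/13) = 1041/13.
The subsidy expands output by 7692/13 − 6432/13 = 1260/13 past the efficient level; on those units the gap between marginal cost and willingness to pay runs from 0 up to 35.
DWL = ½ × 35 × 1260/13 = 22050/13.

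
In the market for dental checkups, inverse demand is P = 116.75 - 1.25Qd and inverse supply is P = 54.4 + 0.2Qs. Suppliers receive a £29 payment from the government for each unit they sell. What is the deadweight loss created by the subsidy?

Deadweight loss = £290

Pre-subsidy: 116.75 - 1.25Q = 54.4 + 0.2Q gives Q* = 43 and P* = 63.
With the subsidy, sellers receive Ps = Pb + 29 for each unit, where Pb is the price buyers pay.
On the curves, Pb = 116.75 - 1.25Q and Ps = 54.4 + 0.2Q; the wedge Ps − Pb = 29 gives 54.4 + 0.2Q − (116.75 - 1.25Q) = 29, so Q' = 63.
Then Pb = 116.75 − 1.25·63 = 38 and Ps = 54.4 + 0.2·63 = 67.
The subsidy expands output by 63 − 43 = 20 past the efficient level; on those units the gap between marginal cost and willingness to pay runs from 0 up to 29.
DWL = ½ × 29 × 20 = 290.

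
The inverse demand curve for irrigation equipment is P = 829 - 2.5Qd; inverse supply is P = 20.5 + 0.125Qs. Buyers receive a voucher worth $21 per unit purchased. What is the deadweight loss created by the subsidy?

Deadweight loss = $84

Pre-subsidy: 829 - 2.5Q = 20.5 + 0.125Q gives Q* = 308 and P* = 59.
With the rebate, buyers effectively pay Pb = Ps − 21, where Ps is the price sellers receive.
On the curves, Pb = 829 - 2.5Q and Ps = 20.5 + 0.125Q; the wedge Ps − Pb = 21 gives 20.5 + 0.125Q − (829 - 2.5Q) = 21, so Q' = 316.
Then Pb = 829 − 2.5·316 = 39 and Ps = 20.5 + 0.125·316 = 60.
The subsidy expands output by 316 − 308 = 8 past the efficient level; on those units the gap between marginal cost and willingness to pay runs from 0 up to 21.
DWL = ½ × 21 × 8 = 84.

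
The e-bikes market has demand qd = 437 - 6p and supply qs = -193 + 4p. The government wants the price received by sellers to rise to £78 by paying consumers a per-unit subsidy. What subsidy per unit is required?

At a seller price of 78, quantity supplied is -193 + 4·78 = 119.
Buyers absorb 119 only when they pay pb with 437 − 6·pb = 119, i.e. pb = 53.
s = ps − pb = 78 − 53 = 25.

Required subsidy s = £25 per unit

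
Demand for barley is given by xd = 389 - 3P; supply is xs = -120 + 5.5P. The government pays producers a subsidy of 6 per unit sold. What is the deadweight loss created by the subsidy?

Pre-subsidy: 389 - 3P = -120 + 5.5P gives P* = 1018/17, x* = 3559/17.
With the subsidy, sellers receive Ps = Pb + 6 for each unit, where Pb is the price buyers pay.
Supply in terms of Pb becomes xs = -120 + 5.5(Pb + 6) = -87 + 5.5Pb. Setting this equal to demand: 389 - 3Pb = -87 + 5.5Pb, so Pb = 56.
Sellers receive Ps = 56 + 6 = 62; x' = 389 − 3·56 = 221.
The subsidy expands output by 221 − 3559/17 = 198/17 past the efficient level; on those units the gap between marginal cost and willingness to pay runs from 0 up to 6.
DWL = ½ × 6 × 198/17 = 594/17.

Deadweight loss = 594/17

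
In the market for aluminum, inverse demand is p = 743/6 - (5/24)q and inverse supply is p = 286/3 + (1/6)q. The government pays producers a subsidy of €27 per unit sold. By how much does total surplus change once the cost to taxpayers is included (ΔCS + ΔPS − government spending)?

Pre-subsidy: 743/6 - (5/24)q = 286/3 + (1/6)q gives q* = 76 and p* = 108.
With the subsidy, sellers receive ps = pb + 27 for each unit, where pb is the price buyers pay.
On the curves, pb = 743/6 - (5/24)q and ps = 286/3 + (1/6)q; the wedge ps − pb = 27 gives 286/3 + (1/6)q − (743/6 - (5/24)q) = 27, so q' = 148.
Then pb = 743/6 − (5/24)·148 = 93 and ps = 286/3 + (1/6)·148 = 120.
ΔCS = ½(76 + 148)(108 − 93) = 1680; ΔPS = ½(76 + 148)(120 − 108) = 1344.
Government spending = 27 × 148 = 3996.
Net change = 1680 + 1344 − 3996 = -972. The loss equals the DWL triangle ½·27·72.

Net change in total surplus = -€972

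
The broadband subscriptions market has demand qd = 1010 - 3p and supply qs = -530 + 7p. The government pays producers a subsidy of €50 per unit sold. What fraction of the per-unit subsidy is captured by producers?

Producer share = 0.3

Pre-subsidy: 1010 - 3p = -530 + 7p gives p* = 154, q* = 548.
With the subsidy, sellers receive ps = pb + 50 for each unit, where pb is the price buyers pay.
Supply in terms of pb becomes qs = -530 + 7(pb + 50) = -180 + 7pb. Setting this equal to demand: 1010 - 3pb = -180 + 7pb, so pb = 119.
Sellers receive ps = 119 + 50 = 169; q' = 1010 − 3·119 = 653.
Buyers' price falls by p* − pb = 154 − 119 = 35; sellers' price rises by ps − p* = 169 − 154 = 15.
So producers capture 15/50 = 0.3 of each unit of subsidy.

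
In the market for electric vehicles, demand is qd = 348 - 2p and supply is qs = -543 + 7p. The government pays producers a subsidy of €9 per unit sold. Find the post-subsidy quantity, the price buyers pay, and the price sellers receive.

q' = 164; buyers pay €92; sellers receive €101

Pre-subsidy: 348 - 2p = -543 + 7p gives p* = 99, q* = 150.
With the subsidy, sellers receive ps = pb + 9 for each unit, where pb is the price buyers pay.
Supply in terms of pb becomes qs = -543 + 7(pb + 9) = -480 + 7pb. Setting this equal to demand: 348 - 2pb = -480 + 7pb, so pb = 92.
Sellers receive ps = 92 + 9 = 101; q' = 348 − 2·92 = 164.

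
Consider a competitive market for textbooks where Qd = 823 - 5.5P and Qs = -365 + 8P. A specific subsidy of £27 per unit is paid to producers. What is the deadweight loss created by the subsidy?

Deadweight loss = £1188

Pre-subsidy: 823 - 5.5P = -365 + 8P gives P* = 88, Q* = 339.
With the subsidy, sellers receive Ps = Pb + 27 for each unit, where Pb is the price buyers pay.
Supply in terms of Pb becomes Qs = -365 + 8(Pb + 27) = -149 + 8Pb. Setting this equal to demand: 823 - 5.5Pb = -149 + 8Pb, so Pb = 72.
Sellers receive Ps = 72 + 27 = 99; Q' = 823 − 5.5·72 = 427.
The subsidy expands output by 427 − 339 = 88 past the efficient level; on those units the gap between marginal cost and willingness to pay runs from 0 up to 27.
DWL = ½ × 27 × 88 = 1188.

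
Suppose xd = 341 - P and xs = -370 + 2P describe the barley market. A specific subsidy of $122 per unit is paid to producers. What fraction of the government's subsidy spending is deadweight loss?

DWL / government spending = 61/278

Pre-subsidy: 341 - P = -370 + 2P gives P* = 237, x* = 104.
With the subsidy, sellers receive Ps = Pb + 122 for each unit, where Pb is the price buyers pay.
Supply in terms of Pb becomes xs = -370 + 2(Pb + 122) = -126 + 2Pb. Setting this equal to demand: 341 - Pb = -126 + 2Pb, so Pb = 467/3.
Sellers receive Ps = 467/3 + 122 = 833/3; x' = 341 − 1·(467/3) = 556/3.
ΔCS = ½(104 + 556/3)(237 − 467/3) = 105896/9; ΔPS = ½(104 + 556/3)(833/3 − 237) = 52948/9.
Government spending = 122 × 556/3 = 67832/3.
DWL = ½ × 122 × (556/3 − 104) = 14884/3; fraction = (14884/3) / (67832/3) = 61/278.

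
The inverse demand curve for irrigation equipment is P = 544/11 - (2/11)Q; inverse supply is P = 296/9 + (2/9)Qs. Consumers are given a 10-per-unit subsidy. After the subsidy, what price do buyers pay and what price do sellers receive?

Pre-subsidy: 544/11 - (2/11)Q = 296/9 + (2/9)Q gives Q* = 41 and P* = 42.
With the rebate, buyers effectively pay Pb = Ps − 10, where Ps is the price sellers receive.
On the curves, Pb = 544/11 - (2/11)Q and Ps = 296/9 + (2/9)Q; the wedge Ps − Pb = 10 gives 296/9 + (2/9)Q − (544/11 - (2/11)Q) = 10, so Q' = 65.75.
Then Pb = 544/11 − (2/11)·65.75 = 37.5 and Ps = 296/9 + (2/9)·65.75 = 47.5.

Buyers pay 37.5; sellers receive 47.5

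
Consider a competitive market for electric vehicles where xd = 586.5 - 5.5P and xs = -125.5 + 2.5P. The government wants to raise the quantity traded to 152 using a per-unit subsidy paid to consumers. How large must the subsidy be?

At x = 152, invert demand for the buyer price: Pb = (586.5 − 152)/5.5 = 79; invert supply for the seller price: Ps = (152 − (-125.5))/2.5 = 111.
The subsidy must fill the gap: s = Ps − Pb = 111 − 79 = 32.

Required subsidy s = 32 per unit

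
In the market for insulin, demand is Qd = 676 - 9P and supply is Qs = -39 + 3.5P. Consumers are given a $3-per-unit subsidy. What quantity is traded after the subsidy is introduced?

Pre-subsidy: 676 - 9P = -39 + 3.5P gives P* = 57.2, Q* = 161.2.
With the rebate, buyers effectively pay Pb = Ps − 3, where Ps is the price sellers receive.
Demand in terms of Ps becomes Qd = 676 − 9(Ps − 3) = 703 - 9Ps. Setting this equal to supply: 703 - 9Ps = -39 + 3.5Ps, so Ps = 59.36.
Buyers pay Pb = 59.36 − 3 = 56.36; Q' = -39 + 3.5·59.36 = 168.76.

Q' = 168.76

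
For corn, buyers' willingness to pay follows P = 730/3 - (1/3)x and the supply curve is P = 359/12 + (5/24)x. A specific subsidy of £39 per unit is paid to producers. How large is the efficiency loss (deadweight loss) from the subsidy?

Deadweight loss = £1404

Pre-subsidy: 730/3 - (1/3)x = 359/12 + (5/24)x gives x* = 394 and P* = 112.
With the subsidy, sellers receive Ps = Pb + 39 for each unit, where Pb is the price buyers pay.
On the curves, Pb = 730/3 - (1/3)x and Ps = 359/12 + (5/24)x; the wedge Ps − Pb = 39 gives 359/12 + (5/24)x − (730/3 - (1/3)x) = 39, so x' = 466.
Then Pb = 730/3 − (1/3)·466 = 88 and Ps = 359/12 + (5/24)·466 = 127.
The subsidy expands output by 466 − 394 = 72 past the efficient level; on those units the gap between marginal cost and willingness to pay runs from 0 up to 39.
DWL = ½ × 39 × 72 = 1404.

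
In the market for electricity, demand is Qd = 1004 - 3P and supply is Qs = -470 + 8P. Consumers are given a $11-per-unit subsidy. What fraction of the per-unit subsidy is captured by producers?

Pre-subsidy: 1004 - 3P = -470 + 8P gives P* = 134, Q* = 602.
With the rebate, buyers effectively pay Pb = Ps − 11, where Ps is the price sellers receive.
Demand in terms of Ps becomes Qd = 1004 − 3(Ps − 11) = 1037 - 3Ps. Setting this equal to supply: 1037 - 3Ps = -470 + 8Ps, so Ps = 137.
Buyers pay Pb = 137 − 11 = 126; Q' = -470 + 8·137 = 626.
Buyers' price falls by P* − Pb = 134 − 126 = 8; sellers' price rises by Ps − P* = 137 − 134 = 3.
So producers capture 3/11 = 3/11 of each unit of subsidy.

Producer share = 3/11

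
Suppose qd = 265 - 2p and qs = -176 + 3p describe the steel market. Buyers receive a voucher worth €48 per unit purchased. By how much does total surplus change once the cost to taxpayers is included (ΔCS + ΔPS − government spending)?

Net change in total surplus = -€1382.4

Pre-subsidy: 265 - 2p = -176 + 3p gives p* = 88.2, q* = 88.6.
With the rebate, buyers effectively pay pb = ps − 48, where ps is the price sellers receive.
Demand in terms of ps becomes qd = 265 − 2(ps − 48) = 361 - 2ps. Setting this equal to supply: 361 - 2ps = -176 + 3ps, so ps = 107.4.
Buyers pay pb = 107.4 − 48 = 59.4; q' = -176 + 3·107.4 = 146.2.
ΔCS = ½(88.6 + 146.2)(88.2 − 59.4) = 3381.12; ΔPS = ½(88.6 + 146.2)(107.4 − 88.2) = 2254.08.
Government spending = 48 × 146.2 = 7017.6.
Net change = 3381.12 + 2254.08 − 7017.6 = -1382.4. The loss equals the DWL triangle ½·48·57.6.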